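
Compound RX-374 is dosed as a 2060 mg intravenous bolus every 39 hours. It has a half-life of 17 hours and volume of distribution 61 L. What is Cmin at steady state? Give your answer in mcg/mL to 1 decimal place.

τ/t½ = 39/17 ≈ 2.2941, so fraction remaining f = (1/2)^(39/17) ≈ 0.2039.
Accumulation ratio R = 1/(1 − f) ≈ 1/0.7961 ≈ 1.2561.
Single-dose peak C₀ = D/Vd = 2060/61 ≈ 33.770 mcg/mL.
Cmax,ss = C₀/(1 − f) ≈ 33.770/0.7961 ≈ 42.419 mcg/mL.
One interval later, Cmin,ss = Cmax,ss·e^(−kτ) ≈ 42.419 × 0.2039 ≈ 8.649 mcg/mL.

8.6 mcg/mL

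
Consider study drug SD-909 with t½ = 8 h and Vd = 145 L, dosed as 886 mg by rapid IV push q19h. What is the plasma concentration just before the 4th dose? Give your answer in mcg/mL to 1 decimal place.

f = (1/2)^(τ/t½) = (1/2)^(19/8) ≈ 0.1928.
C₀ = D/Vd = 886/145 ≈ 6.110 mcg/mL.
Before the 4th dose, 3 doses have been given. Superposition: Cmin = C₀·(f + f² + … + f^3).
≈ 6.110 × (0.1928 + 0.0372 + 0.0072) ≈ 6.110 × 0.2372 ≈ 1.449 mcg/mL.

1.4 mcg/mL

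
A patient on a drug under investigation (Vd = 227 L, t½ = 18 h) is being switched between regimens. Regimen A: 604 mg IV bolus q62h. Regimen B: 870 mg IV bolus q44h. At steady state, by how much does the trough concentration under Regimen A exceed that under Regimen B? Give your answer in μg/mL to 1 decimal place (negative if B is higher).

-0.6 μg/mL

Regimen A: f = (1/2)^(62/18) ≈ 0.0919; Cmin,ss = (604/227)·f/(1−f) ≈ 0.269 μg/mL.
Regimen B: f = (1/2)^(44/18) ≈ 0.1837; Cmin,ss = (870/227)·f/(1−f) ≈ 0.862 μg/mL.
Difference ≈ 0.269 − 0.862 ≈ -0.593 μg/mL.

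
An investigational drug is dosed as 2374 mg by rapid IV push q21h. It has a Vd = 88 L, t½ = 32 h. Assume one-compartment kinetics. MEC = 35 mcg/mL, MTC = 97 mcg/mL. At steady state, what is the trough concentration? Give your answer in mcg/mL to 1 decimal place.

τ/t½ = 21/32 ≈ 0.65625, so fraction remaining f = (1/2)^(21/32) ≈ 0.6345.
Accumulation ratio R = 1/(1 − f) ≈ 1/0.3655 ≈ 2.7360.
Each bolus raises the concentration by D/Vd = 2374/88 ≈ 26.977 mcg/mL.
Cmax,ss = C₀/(1 − f) ≈ 26.977/0.3655 ≈ 73.808 mcg/mL.
Steady-state trough Cmin,ss = Cmax,ss·f ≈ 73.808 × 0.6345 ≈ 46.831 mcg/mL.
Trough 46.8 mcg/mL vs MEC 35 mcg/mL: adequate.

46.8 mcg/mL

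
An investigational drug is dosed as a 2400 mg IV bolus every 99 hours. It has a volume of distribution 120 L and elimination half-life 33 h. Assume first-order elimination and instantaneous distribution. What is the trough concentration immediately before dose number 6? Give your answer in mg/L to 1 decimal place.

f = (1/2)^(τ/t½) = (1/2)^(99/33) ≈ 0.1250.
C₀ = D/Vd = 2400/120 ≈ 20.000 mg/L.
Before the 6th dose, 5 doses have been given. Superposition: Cmin = C₀·(f + f² + … + f^5).
≈ 20.000 × (0.1250 + 0.0156 + 0.0020 + 0.0002 + 0.0000) ≈ 20.000 × 0.1428 ≈ 2.856 mg/L.

2.9 mg/L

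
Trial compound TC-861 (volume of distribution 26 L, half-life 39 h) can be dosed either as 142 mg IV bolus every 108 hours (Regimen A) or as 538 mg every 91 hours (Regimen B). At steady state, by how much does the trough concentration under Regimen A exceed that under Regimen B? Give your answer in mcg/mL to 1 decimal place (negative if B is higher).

-4.2 mcg/mL

Regimen A: f = (1/2)^(108/39) ≈ 0.1467; Cmin,ss = (142/26)·f/(1−f) ≈ 0.939 mcg/mL.
Regimen B: f = (1/2)^(91/39) ≈ 0.1984; Cmin,ss = (538/26)·f/(1−f) ≈ 5.121 mcg/mL.
Difference ≈ 0.939 − 5.121 ≈ -4.182 mcg/mL.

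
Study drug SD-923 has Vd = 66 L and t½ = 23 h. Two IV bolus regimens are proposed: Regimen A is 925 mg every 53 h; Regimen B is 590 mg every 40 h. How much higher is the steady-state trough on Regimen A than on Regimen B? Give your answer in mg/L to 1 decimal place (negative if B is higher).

Regimen A: f = (1/2)^(53/23) ≈ 0.2025; Cmin,ss = (925/66)·f/(1−f) ≈ 3.559 mg/L.
Regimen B: f = (1/2)^(40/23) ≈ 0.2996; Cmin,ss = (590/66)·f/(1−f) ≈ 3.824 mg/L.
Difference ≈ 3.559 − 3.824 ≈ -0.265 mg/L.

-0.3 mg/L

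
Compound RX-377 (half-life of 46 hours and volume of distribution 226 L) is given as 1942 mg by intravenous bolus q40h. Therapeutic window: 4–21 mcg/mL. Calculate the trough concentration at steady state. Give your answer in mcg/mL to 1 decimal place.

10.4 mcg/mL

Over one 40-h interval, 40/46 ≈ 0.86957 half-lives elapse, leaving f ≈ 0.5473 of each dose.
Single-dose peak C₀ = D/Vd = 1942/226 ≈ 8.593 mcg/mL.
Steady-state trough Cmin,ss = C₀·f/(1−f) ≈ 8.593 × 0.5473/0.4527 ≈ 10.389 mcg/mL.
Trough 10.4 mcg/mL vs MEC 4 mcg/mL: adequate.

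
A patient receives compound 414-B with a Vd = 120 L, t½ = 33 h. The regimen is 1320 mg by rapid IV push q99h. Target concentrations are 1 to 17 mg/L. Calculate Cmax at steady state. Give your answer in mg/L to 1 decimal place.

The dosing interval is 3 half-lives, so f = 2^(−3) = 0.125.
At steady state, R = 1/(1 − 0.125) = 8/7.
Single-dose peak C₀ = D/Vd = 1320/120 = 11 mg/L.
Steady-state peak Cmax,ss = C₀·R = 11 × 8/7 ≈ 12.571 mg/L.
Peak 12.6 mg/L vs MTC 17 mg/L: below toxic threshold.

12.6 mg/L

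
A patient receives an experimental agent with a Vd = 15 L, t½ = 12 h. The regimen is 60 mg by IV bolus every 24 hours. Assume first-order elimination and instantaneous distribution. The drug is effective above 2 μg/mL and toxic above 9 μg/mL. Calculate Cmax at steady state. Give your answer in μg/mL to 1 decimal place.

The dosing interval is 2 half-lives, so f = 2^(−2) = 0.25.
At steady state, R = 1/(1 − 0.25) = 4/3.
Single-dose peak C₀ = D/Vd = 60/15 = 4 μg/mL.
Steady-state peak Cmax,ss = C₀·R = 4 × 4/3 ≈ 5.333 μg/mL.
Peak 5.3 μg/mL vs MTC 9 μg/mL: below toxic threshold.

5.3 μg/mL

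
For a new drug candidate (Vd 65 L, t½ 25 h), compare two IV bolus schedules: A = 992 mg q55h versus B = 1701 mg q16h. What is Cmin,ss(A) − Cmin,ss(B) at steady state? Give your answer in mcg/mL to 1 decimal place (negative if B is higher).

-42.6 mcg/mL

Regimen A: f = (1/2)^(55/25) ≈ 0.2176; Cmin,ss = (992/65)·f/(1−f) ≈ 4.245 mcg/mL.
Regimen B: f = (1/2)^(16/25) ≈ 0.6417; Cmin,ss = (1701/65)·f/(1−f) ≈ 46.868 mcg/mL.
Difference ≈ 4.245 − 46.868 ≈ -42.623 mcg/mL.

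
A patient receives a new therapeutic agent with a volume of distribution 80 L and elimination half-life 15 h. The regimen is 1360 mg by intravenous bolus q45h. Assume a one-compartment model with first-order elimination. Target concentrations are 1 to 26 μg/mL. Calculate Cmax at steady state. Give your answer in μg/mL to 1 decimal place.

19.4 μg/mL

τ = 45 h = 3 half-lives, so f = (1/2)^3 = 0.125.
At steady state, R = 1/(1 − 0.125) = 8/7.
Single-dose peak C₀ = D/Vd = 1360/80 = 17 μg/mL.
Steady-state peak Cmax,ss = C₀·R = 17 × 8/7 ≈ 19.429 μg/mL.
Peak 19.4 μg/mL vs MTC 26 μg/mL: below toxic threshold.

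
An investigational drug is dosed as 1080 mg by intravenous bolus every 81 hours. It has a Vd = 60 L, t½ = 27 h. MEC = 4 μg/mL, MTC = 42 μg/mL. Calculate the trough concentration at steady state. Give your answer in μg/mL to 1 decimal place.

2.6 μg/mL

τ = 81 h = 3 half-lives, so f = (1/2)^3 = 0.125.
Accumulation ratio R = 1/(1 − f) = 1/0.875 = 8/7.
Single-dose peak C₀ = D/Vd = 1080/60 = 18 μg/mL.
Steady-state peak Cmax,ss = C₀·R = 18 × 8/7 ≈ 20.571 μg/mL.
Steady-state trough Cmin,ss = Cmax,ss·f ≈ 20.571 × 0.125 ≈ 2.571 μg/mL.
Trough 2.6 μg/mL vs MEC 4 μg/mL: subtherapeutic.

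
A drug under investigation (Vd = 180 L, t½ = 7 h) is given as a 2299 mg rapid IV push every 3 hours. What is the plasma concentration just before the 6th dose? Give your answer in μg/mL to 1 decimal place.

f = (1/2)^(τ/t½) = (1/2)^(3/7) ≈ 0.7430.
C₀ = D/Vd = 2299/180 ≈ 12.772 μg/mL.
Before the 6th dose, 5 doses have been given. Superposition: Cmin = C₀·(f + f² + … + f^5).
≈ 12.772 × (0.7430 + 0.5520 + 0.4102 + 0.3048 + 0.2264) ≈ 12.772 × 2.2364 ≈ 28.563 μg/mL.

28.6 μg/mL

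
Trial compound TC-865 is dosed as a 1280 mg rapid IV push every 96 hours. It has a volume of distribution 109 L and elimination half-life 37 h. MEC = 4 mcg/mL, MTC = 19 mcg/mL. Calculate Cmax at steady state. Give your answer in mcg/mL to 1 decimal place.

τ/t½ = 96/37 ≈ 2.5946, so fraction remaining f = (1/2)^(96/37) ≈ 0.1656.
At steady state, accumulation factor R = 1/(1 − e^(−kτ)) ≈ 1.1985.
Each bolus raises the concentration by D/Vd = 1280/109 ≈ 11.743 mcg/mL.
Steady-state peak Cmax,ss = C₀·R ≈ 11.743 × 1.1985 ≈ 14.074 mcg/mL.
Peak 14.1 mcg/mL vs MTC 19 mcg/mL: below toxic threshold.

14.1 mcg/mL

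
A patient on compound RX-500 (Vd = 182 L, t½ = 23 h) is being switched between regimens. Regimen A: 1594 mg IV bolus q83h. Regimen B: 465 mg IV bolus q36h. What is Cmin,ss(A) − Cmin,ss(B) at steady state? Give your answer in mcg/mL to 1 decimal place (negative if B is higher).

Regimen A: f = (1/2)^(83/23) ≈ 0.0820; Cmin,ss = (1594/182)·f/(1−f) ≈ 0.782 mcg/mL.
Regimen B: f = (1/2)^(36/23) ≈ 0.3379; Cmin,ss = (465/182)·f/(1−f) ≈ 1.304 mcg/mL.
Difference ≈ 0.782 − 1.304 ≈ -0.522 mcg/mL.

-0.5 mcg/mL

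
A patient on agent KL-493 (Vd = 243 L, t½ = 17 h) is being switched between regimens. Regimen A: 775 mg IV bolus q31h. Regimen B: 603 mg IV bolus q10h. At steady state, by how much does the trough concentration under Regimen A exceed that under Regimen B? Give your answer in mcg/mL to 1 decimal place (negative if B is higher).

Regimen A: f = (1/2)^(31/17) ≈ 0.2825; Cmin,ss = (775/243)·f/(1−f) ≈ 1.256 mcg/mL.
Regimen B: f = (1/2)^(10/17) ≈ 0.6652; Cmin,ss = (603/243)·f/(1−f) ≈ 4.930 mcg/mL.
Difference ≈ 1.256 − 4.930 ≈ -3.674 mcg/mL.

-3.7 mcg/mL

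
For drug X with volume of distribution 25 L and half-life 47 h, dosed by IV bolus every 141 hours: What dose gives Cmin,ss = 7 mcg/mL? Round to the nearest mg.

1225 mg

τ/t½ = 141/47 ≈ 3, so f = (1/2)^(141/47) ≈ 0.125000.
Cmin,ss = (D/Vd)·f/(1−f), so D = Cmin,ss·Vd·(1−f)/f.
D = 7 × 25 × (1−f)/f ≈ 7 × 25 × 7.00000 ≈ 1225.00 mg.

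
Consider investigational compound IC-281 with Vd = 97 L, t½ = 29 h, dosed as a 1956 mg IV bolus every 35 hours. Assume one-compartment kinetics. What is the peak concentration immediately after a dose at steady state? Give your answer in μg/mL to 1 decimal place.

35.6 μg/mL

τ/t½ = 35/29 ≈ 1.2069, so fraction remaining f = (1/2)^(35/29) ≈ 0.4332.
At steady state, accumulation factor R = 1/(1 − e^(−kτ)) ≈ 1.7643.
Each bolus raises the concentration by D/Vd = 1956/97 ≈ 20.165 μg/mL.
Steady-state peak Cmax,ss = C₀·R ≈ 20.165 × 1.7643 ≈ 35.577 μg/mL.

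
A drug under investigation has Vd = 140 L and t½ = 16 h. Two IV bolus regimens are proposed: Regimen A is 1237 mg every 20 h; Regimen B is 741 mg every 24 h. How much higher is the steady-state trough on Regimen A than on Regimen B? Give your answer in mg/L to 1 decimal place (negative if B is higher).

3.5 mg/L

Regimen A: f = (1/2)^(20/16) ≈ 0.4204; Cmin,ss = (1237/140)·f/(1−f) ≈ 6.409 mg/L.
Regimen B: f = (1/2)^(24/16) ≈ 0.3536; Cmin,ss = (741/140)·f/(1−f) ≈ 2.895 mg/L.
Difference ≈ 6.409 − 2.895 ≈ 3.514 mg/L.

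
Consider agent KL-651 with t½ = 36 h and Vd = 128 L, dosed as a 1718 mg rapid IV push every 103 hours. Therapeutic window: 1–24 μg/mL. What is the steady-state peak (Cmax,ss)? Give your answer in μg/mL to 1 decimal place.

15.6 μg/mL

k = ln2/t½ = ln2/36 ≈ 0.019254 h⁻¹; fraction remaining f = e^(−kτ) = e^(−0.019254×103) ≈ 0.1376.
Accumulation ratio R = 1/(1 − f) ≈ 1/0.8624 ≈ 1.1596.
Each bolus raises the concentration by D/Vd = 1718/128 ≈ 13.422 μg/mL.
Cmax,ss = C₀/(1 − f) ≈ 13.422/0.8624 ≈ 15.564 μg/mL.
Peak 15.6 μg/mL vs MTC 24 μg/mL: below toxic threshold.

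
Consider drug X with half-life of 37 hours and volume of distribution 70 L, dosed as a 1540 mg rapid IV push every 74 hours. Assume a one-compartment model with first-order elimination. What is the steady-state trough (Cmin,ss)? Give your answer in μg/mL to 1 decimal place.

The dosing interval is 2 half-lives, so f = 2^(−2) = 0.25.
Accumulation ratio R = 1/(1 − f) = 1/0.75 = 4/3.
Single-dose peak C₀ = D/Vd = 1540/70 = 22 μg/mL.
Steady-state peak Cmax,ss = C₀·R = 22 × 4/3 ≈ 29.333 μg/mL.
Steady-state trough Cmin,ss = Cmax,ss·f ≈ 29.333 × 0.25 ≈ 7.333 μg/mL.

7.3 μg/mL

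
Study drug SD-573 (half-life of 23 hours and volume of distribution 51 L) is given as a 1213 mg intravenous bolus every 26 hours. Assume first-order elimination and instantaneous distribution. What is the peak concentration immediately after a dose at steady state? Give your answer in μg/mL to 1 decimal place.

τ/t½ = 26/23 ≈ 1.1304, so fraction remaining f = (1/2)^(26/23) ≈ 0.4568.
At steady state, accumulation factor R = 1/(1 − e^(−kτ)) ≈ 1.8409.
Single-dose peak C₀ = D/Vd = 1213/51 ≈ 23.784 μg/mL.
Steady-state peak Cmax,ss = C₀·R ≈ 23.784 × 1.8409 ≈ 43.784 μg/mL.

43.8 μg/mL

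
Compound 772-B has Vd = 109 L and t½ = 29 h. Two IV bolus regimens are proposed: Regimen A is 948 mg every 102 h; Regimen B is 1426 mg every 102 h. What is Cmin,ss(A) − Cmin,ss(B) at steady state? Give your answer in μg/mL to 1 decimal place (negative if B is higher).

Regimen A: f = (1/2)^(102/29) ≈ 0.0873; Cmin,ss = (948/109)·f/(1−f) ≈ 0.832 μg/mL.
Regimen B: f = (1/2)^(102/29) ≈ 0.0873; Cmin,ss = (1426/109)·f/(1−f) ≈ 1.251 μg/mL.
Difference ≈ 0.832 − 1.251 ≈ -0.419 μg/mL.

-0.4 μg/mL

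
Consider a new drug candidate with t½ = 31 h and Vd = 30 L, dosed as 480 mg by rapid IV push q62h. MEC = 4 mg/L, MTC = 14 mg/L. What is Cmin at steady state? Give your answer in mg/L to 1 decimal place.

The dosing interval is 2 half-lives, so f = 2^(−2) = 0.25.
Accumulation ratio R = 1/(1 − f) = 1/0.75 = 4/3.
Single-dose peak C₀ = D/Vd = 480/30 = 16 mg/L.
Steady-state peak Cmax,ss = C₀·R = 16 × 4/3 ≈ 21.333 mg/L.
Steady-state trough Cmin,ss = Cmax,ss·f ≈ 21.333 × 0.25 ≈ 5.333 mg/L.
Trough 5.3 mg/L vs MEC 4 mg/L: adequate.

5.3 mg/L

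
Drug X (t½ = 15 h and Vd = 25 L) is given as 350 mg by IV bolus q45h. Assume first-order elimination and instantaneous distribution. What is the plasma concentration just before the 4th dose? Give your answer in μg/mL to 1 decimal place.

2.0 μg/mL

f = (1/2)^(τ/t½) = (1/2)^(45/15) ≈ 0.1250.
C₀ = D/Vd = 350/25 ≈ 14.000 μg/mL.
Before the 4th dose, 3 doses have been given. Superposition: Cmin = C₀·(f + f² + … + f^3).
≈ 14.000 × (0.1250 + 0.0156 + 0.0020) ≈ 14.000 × 0.1426 ≈ 1.996 μg/mL.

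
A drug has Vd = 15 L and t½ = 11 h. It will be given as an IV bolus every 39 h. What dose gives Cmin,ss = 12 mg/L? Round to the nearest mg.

τ/t½ = 39/11 ≈ 3.5455, so f = (1/2)^(39/11) ≈ 0.085647.
Cmin,ss = (D/Vd)·f/(1−f), so D = Cmin,ss·Vd·(1−f)/f.
D = 12 × 15 × (1−f)/f ≈ 12 × 15 × 10.67583 ≈ 1921.65 mg.

1922 mg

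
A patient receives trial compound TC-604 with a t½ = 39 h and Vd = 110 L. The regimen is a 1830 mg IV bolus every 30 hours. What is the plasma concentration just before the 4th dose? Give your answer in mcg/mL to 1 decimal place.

f = (1/2)^(τ/t½) = (1/2)^(30/39) ≈ 0.5867.
C₀ = D/Vd = 1830/110 ≈ 16.636 mcg/mL.
Before the 4th dose, 3 doses have been given. Superposition: Cmin = C₀·(f + f² + … + f^3).
≈ 16.636 × (0.5867 + 0.3442 + 0.2020) ≈ 16.636 × 1.1329 ≈ 18.847 mcg/mL.

18.8 mcg/mL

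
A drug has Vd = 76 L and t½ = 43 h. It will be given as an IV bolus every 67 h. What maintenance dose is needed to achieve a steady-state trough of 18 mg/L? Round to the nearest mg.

τ/t½ = 67/43 ≈ 1.5581, so f = (1/2)^(67/43) ≈ 0.339589.
Cmin,ss = (D/Vd)·f/(1−f), so D = Cmin,ss·Vd·(1−f)/f.
D = 18 × 76 × (1−f)/f ≈ 18 × 76 × 1.94474 ≈ 2660.40 mg.

2660 mg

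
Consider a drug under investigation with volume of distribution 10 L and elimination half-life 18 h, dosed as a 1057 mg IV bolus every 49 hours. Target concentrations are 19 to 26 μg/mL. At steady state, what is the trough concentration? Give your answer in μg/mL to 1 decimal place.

τ/t½ = 49/18 ≈ 2.7222, so fraction remaining f = (1/2)^(49/18) ≈ 0.1515.
Each bolus raises the concentration by D/Vd = 1057/10 ≈ 105.700 μg/mL.
Steady-state trough Cmin,ss = C₀·f/(1−f) ≈ 105.700 × 0.1515/0.8485 ≈ 18.873 μg/mL.
Trough 18.9 μg/mL vs MEC 19 μg/mL: subtherapeutic.

18.9 μg/mL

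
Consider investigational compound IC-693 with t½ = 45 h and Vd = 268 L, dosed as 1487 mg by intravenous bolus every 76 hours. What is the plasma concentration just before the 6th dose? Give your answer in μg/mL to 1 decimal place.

f = (1/2)^(τ/t½) = (1/2)^(76/45) ≈ 0.3102.
C₀ = D/Vd = 1487/268 ≈ 5.549 μg/mL.
Before the 6th dose, 5 doses have been given. Superposition: Cmin = C₀·(f + f² + … + f^5).
≈ 5.549 × (0.3102 + 0.0962 + 0.0298 + 0.0093 + 0.0029) ≈ 5.549 × 0.4484 ≈ 2.488 μg/mL.

2.5 μg/mL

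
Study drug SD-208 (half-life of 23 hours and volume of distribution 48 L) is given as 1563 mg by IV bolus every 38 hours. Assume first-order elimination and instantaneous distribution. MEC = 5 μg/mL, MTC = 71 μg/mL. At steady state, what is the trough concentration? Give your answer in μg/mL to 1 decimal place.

k = ln2/t½ = ln2/23 ≈ 0.030137 h⁻¹; fraction remaining f = e^(−kτ) = e^(−0.030137×38) ≈ 0.3182.
At steady state, accumulation factor R = 1/(1 − e^(−kτ)) ≈ 1.4667.
Single-dose peak C₀ = D/Vd = 1563/48 ≈ 32.562 μg/mL.
Cmax,ss = C₀/(1 − f) ≈ 32.562/0.6818 ≈ 47.759 μg/mL.
One interval later, Cmin,ss = Cmax,ss·e^(−kτ) ≈ 47.759 × 0.3182 ≈ 15.197 μg/mL.
Trough 15.2 μg/mL vs MEC 5 μg/mL: adequate.

15.2 μg/mL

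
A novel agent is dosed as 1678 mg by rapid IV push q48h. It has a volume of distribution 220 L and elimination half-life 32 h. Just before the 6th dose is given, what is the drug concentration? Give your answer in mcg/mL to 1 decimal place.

4.1 mcg/mL

f = (1/2)^(τ/t½) = (1/2)^(48/32) ≈ 0.3536.
C₀ = D/Vd = 1678/220 ≈ 7.627 mcg/mL.
Before the 6th dose, 5 doses have been given. Superposition: Cmin = C₀·(f + f² + … + f^5).
≈ 7.627 × (0.3536 + 0.1250 + 0.0442 + 0.0156 + 0.0055) ≈ 7.627 × 0.5439 ≈ 4.148 mcg/mL.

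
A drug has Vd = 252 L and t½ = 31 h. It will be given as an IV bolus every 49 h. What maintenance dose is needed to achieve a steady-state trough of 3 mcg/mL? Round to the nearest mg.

1505 mg

τ/t½ = 49/31 ≈ 1.5806, so f = (1/2)^(49/31) ≈ 0.334332.
Cmin,ss = (D/Vd)·f/(1−f), so D = Cmin,ss·Vd·(1−f)/f.
D = 3 × 252 × (1−f)/f ≈ 3 × 252 × 1.99104 ≈ 1505.23 mg.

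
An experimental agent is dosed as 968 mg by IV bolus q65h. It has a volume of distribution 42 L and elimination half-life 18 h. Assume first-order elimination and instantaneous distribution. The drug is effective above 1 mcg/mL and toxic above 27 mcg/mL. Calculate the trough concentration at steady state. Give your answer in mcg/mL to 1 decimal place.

2.1 mcg/mL

k = ln2/t½ = ln2/18 ≈ 0.038508 h⁻¹; fraction remaining f = e^(−kτ) = e^(−0.038508×65) ≈ 0.0818.
Accumulation ratio R = 1/(1 − f) ≈ 1/0.9182 ≈ 1.0891.
Single-dose peak C₀ = D/Vd = 968/42 ≈ 23.048 mcg/mL.
Steady-state peak Cmax,ss = C₀·R ≈ 23.048 × 1.0891 ≈ 25.102 mcg/mL.
Steady-state trough Cmin,ss = Cmax,ss·f ≈ 25.102 × 0.0818 ≈ 2.053 mcg/mL.
Trough 2.1 mcg/mL vs MEC 1 mcg/mL: adequate.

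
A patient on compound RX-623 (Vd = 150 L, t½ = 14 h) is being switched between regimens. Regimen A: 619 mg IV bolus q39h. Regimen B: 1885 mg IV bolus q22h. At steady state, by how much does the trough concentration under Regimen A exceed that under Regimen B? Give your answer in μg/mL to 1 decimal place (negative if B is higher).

-5.7 μg/mL

Regimen A: f = (1/2)^(39/14) ≈ 0.1450; Cmin,ss = (619/150)·f/(1−f) ≈ 0.700 μg/mL.
Regimen B: f = (1/2)^(22/14) ≈ 0.3365; Cmin,ss = (1885/150)·f/(1−f) ≈ 6.373 μg/mL.
Difference ≈ 0.700 − 6.373 ≈ -5.673 μg/mL.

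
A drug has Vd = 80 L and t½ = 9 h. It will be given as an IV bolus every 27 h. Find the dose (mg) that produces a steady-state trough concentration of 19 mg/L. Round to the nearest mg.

10640 mg

τ/t½ = 27/9 ≈ 3, so f = (1/2)^(27/9) ≈ 0.125000.
Cmin,ss = (D/Vd)·f/(1−f), so D = Cmin,ss·Vd·(1−f)/f.
D = 19 × 80 × (1−f)/f ≈ 19 × 80 × 7.00000 ≈ 10640.00 mg.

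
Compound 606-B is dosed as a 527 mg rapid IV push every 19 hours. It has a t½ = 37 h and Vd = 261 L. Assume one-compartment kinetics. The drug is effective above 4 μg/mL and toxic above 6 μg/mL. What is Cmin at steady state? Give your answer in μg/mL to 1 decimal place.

Over one 19-h interval, 19/37 ≈ 0.51351 half-lives elapse, leaving f ≈ 0.7005 of each dose.
Accumulation ratio R = 1/(1 − f) ≈ 1/0.2995 ≈ 3.3389.
Single-dose peak C₀ = D/Vd = 527/261 ≈ 2.019 μg/mL.
Cmax,ss = C₀/(1 − f) ≈ 2.019/0.2995 ≈ 6.741 μg/mL.
One interval later, Cmin,ss = Cmax,ss·e^(−kτ) ≈ 6.741 × 0.7005 ≈ 4.722 μg/mL.
Trough 4.7 μg/mL vs MEC 4 μg/mL: adequate.

4.7 μg/mL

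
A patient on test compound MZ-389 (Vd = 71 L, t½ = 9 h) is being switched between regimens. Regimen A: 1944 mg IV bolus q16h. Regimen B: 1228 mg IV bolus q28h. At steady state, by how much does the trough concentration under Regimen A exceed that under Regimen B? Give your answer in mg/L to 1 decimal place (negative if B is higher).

Regimen A: f = (1/2)^(16/9) ≈ 0.2916; Cmin,ss = (1944/71)·f/(1−f) ≈ 11.271 mg/L.
Regimen B: f = (1/2)^(28/9) ≈ 0.1157; Cmin,ss = (1228/71)·f/(1−f) ≈ 2.263 mg/L.
Difference ≈ 11.271 − 2.263 ≈ 9.008 mg/L.

9.0 mg/L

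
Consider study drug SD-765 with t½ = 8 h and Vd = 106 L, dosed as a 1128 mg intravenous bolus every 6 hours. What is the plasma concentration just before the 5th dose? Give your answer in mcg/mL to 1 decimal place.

13.7 mcg/mL

f = (1/2)^(τ/t½) = (1/2)^(6/8) ≈ 0.5946.
C₀ = D/Vd = 1128/106 ≈ 10.642 mcg/mL.
Before the 5th dose, 4 doses have been given. Superposition: Cmin = C₀·(f + f² + … + f^4).
≈ 10.642 × (0.5946 + 0.3535 + 0.2102 + 0.1250) ≈ 10.642 × 1.2833 ≈ 13.657 mcg/mL.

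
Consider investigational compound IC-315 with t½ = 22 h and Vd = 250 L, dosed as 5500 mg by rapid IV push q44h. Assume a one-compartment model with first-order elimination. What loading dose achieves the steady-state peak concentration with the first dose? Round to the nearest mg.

7333 mg

f = (1/2)^(44/22) ≈ 0.250000; accumulation ratio R = 1/(1−f) ≈ 1.33333.
Loading dose to hit Cmax,ss on first dose: D_load = D_maint·R ≈ 5500 × 1.33333 ≈ 7333.31 mg.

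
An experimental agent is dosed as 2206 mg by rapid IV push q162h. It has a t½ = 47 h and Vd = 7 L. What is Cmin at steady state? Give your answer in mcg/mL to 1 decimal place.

Over one 162-h interval, 162/47 ≈ 3.4468 half-lives elapse, leaving f ≈ 0.0917 of each dose.
Accumulation ratio R = 1/(1 − f) ≈ 1/0.9083 ≈ 1.1010.
Each bolus raises the concentration by D/Vd = 2206/7 ≈ 315.143 mcg/mL.
Cmax,ss = C₀/(1 − f) ≈ 315.143/0.9083 ≈ 346.959 mcg/mL.
One interval later, Cmin,ss = Cmax,ss·e^(−kτ) ≈ 346.959 × 0.0917 ≈ 31.816 mcg/mL.

31.8 mcg/mL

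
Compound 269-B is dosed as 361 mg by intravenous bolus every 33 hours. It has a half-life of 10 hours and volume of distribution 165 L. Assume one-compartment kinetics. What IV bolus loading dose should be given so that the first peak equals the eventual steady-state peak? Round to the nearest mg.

402 mg

f = (1/2)^(33/10) ≈ 0.101532; accumulation ratio R = 1/(1−f) ≈ 1.11301.
Loading dose to hit Cmax,ss on first dose: D_load = D_maint·R ≈ 361 × 1.11301 ≈ 401.80 mg.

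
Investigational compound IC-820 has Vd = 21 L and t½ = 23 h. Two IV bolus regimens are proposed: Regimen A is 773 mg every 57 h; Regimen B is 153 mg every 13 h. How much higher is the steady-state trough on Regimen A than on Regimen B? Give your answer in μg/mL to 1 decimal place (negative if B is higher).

-7.1 μg/mL

Regimen A: f = (1/2)^(57/23) ≈ 0.1795; Cmin,ss = (773/21)·f/(1−f) ≈ 8.053 μg/mL.
Regimen B: f = (1/2)^(13/23) ≈ 0.6759; Cmin,ss = (153/21)·f/(1−f) ≈ 15.194 μg/mL.
Difference ≈ 8.053 − 15.194 ≈ -7.141 μg/mL.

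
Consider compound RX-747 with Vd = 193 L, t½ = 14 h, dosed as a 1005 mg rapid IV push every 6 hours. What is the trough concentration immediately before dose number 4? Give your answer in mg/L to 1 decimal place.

8.9 mg/L

f = (1/2)^(τ/t½) = (1/2)^(6/14) ≈ 0.7430.
C₀ = D/Vd = 1005/193 ≈ 5.207 mg/L.
Before the 4th dose, 3 doses have been given. Superposition: Cmin = C₀·(f + f² + … + f^3).
≈ 5.207 × (0.7430 + 0.5520 + 0.4102) ≈ 5.207 × 1.7052 ≈ 8.879 mg/L.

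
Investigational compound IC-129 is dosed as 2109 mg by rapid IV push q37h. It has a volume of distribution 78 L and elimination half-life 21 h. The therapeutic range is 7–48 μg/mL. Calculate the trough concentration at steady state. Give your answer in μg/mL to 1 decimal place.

11.3 μg/mL

Over one 37-h interval, 37/21 ≈ 1.7619 half-lives elapse, leaving f ≈ 0.2949 of each dose.
Single-dose peak C₀ = D/Vd = 2109/78 ≈ 27.038 μg/mL.
Steady-state trough Cmin,ss = C₀·f/(1−f) ≈ 27.038 × 0.2949/0.7051 ≈ 11.308 μg/mL.
Trough 11.3 μg/mL vs MEC 7 μg/mL: adequate.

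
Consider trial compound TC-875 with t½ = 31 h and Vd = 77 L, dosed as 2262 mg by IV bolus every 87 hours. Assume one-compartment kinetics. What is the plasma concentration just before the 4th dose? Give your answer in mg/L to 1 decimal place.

4.9 mg/L

f = (1/2)^(τ/t½) = (1/2)^(87/31) ≈ 0.1429.
C₀ = D/Vd = 2262/77 ≈ 29.377 mg/L.
Before the 4th dose, 3 doses have been given. Superposition: Cmin = C₀·(f + f² + … + f^3).
≈ 29.377 × (0.1429 + 0.0204 + 0.0029) ≈ 29.377 × 0.1662 ≈ 4.882 mg/L.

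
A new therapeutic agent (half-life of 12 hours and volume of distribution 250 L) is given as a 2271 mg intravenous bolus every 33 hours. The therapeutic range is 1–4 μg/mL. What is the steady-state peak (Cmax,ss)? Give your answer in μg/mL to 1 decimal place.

10.7 μg/mL

k = ln2/t½ = ln2/12 ≈ 0.057762 h⁻¹; fraction remaining f = e^(−kτ) = e^(−0.057762×33) ≈ 0.1487.
At steady state, accumulation factor R = 1/(1 − e^(−kτ)) ≈ 1.1747.
Single-dose peak C₀ = D/Vd = 2271/250 ≈ 9.084 μg/mL.
Cmax,ss = C₀/(1 − f) ≈ 9.084/0.8513 ≈ 10.671 μg/mL.
Peak 10.7 μg/mL vs MTC 4 μg/mL: exceeds toxic threshold.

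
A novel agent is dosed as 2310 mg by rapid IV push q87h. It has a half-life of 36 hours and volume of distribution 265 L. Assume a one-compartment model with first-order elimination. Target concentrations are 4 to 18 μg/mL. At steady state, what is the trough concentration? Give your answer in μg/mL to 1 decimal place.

2.0 μg/mL

Over one 87-h interval, 87/36 ≈ 2.4167 half-lives elapse, leaving f ≈ 0.1873 of each dose.
At steady state, accumulation factor R = 1/(1 − e^(−kτ)) ≈ 1.2305.
Single-dose peak C₀ = D/Vd = 2310/265 ≈ 8.717 μg/mL.
Steady-state peak Cmax,ss = C₀·R ≈ 8.717 × 1.2305 ≈ 10.726 μg/mL.
One interval later, Cmin,ss = Cmax,ss·e^(−kτ) ≈ 10.726 × 0.1873 ≈ 2.009 μg/mL.
Trough 2.0 μg/mL vs MEC 4 μg/mL: subtherapeutic.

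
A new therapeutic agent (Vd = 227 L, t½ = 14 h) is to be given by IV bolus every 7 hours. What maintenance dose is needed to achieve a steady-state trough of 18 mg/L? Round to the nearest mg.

1692 mg

τ/t½ = 7/14 ≈ 0.5, so f = (1/2)^(7/14) ≈ 0.707107.
Cmin,ss = (D/Vd)·f/(1−f), so D = Cmin,ss·Vd·(1−f)/f.
D = 18 × 227 × (1−f)/f ≈ 18 × 227 × 0.41421 ≈ 1692.46 mg.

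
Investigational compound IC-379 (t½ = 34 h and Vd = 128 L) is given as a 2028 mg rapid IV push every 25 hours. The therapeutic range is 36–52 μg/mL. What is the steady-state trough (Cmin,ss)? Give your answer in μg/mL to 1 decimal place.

Over one 25-h interval, 25/34 ≈ 0.73529 half-lives elapse, leaving f ≈ 0.6007 of each dose.
At steady state, accumulation factor R = 1/(1 − e^(−kτ)) ≈ 2.5044.
Each bolus raises the concentration by D/Vd = 2028/128 ≈ 15.844 μg/mL.
Steady-state peak Cmax,ss = C₀·R ≈ 15.844 × 2.5044 ≈ 39.680 μg/mL.
One interval later, Cmin,ss = Cmax,ss·e^(−kτ) ≈ 39.680 × 0.6007 ≈ 23.836 μg/mL.
Trough 23.8 μg/mL vs MEC 36 μg/mL: subtherapeutic.

23.8 μg/mL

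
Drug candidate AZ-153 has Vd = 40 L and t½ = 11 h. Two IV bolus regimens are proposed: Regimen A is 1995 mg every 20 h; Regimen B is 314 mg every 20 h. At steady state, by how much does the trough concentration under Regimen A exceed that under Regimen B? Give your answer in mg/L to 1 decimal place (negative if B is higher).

16.6 mg/L

Regimen A: f = (1/2)^(20/11) ≈ 0.2836; Cmin,ss = (1995/40)·f/(1−f) ≈ 19.744 mg/L.
Regimen B: f = (1/2)^(20/11) ≈ 0.2836; Cmin,ss = (314/40)·f/(1−f) ≈ 3.108 mg/L.
Difference ≈ 19.744 − 3.108 ≈ 16.636 mg/L.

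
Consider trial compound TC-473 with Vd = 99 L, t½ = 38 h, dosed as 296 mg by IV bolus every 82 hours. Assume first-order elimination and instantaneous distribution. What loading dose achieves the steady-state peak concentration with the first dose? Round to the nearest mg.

f = (1/2)^(82/38) ≈ 0.224083; accumulation ratio R = 1/(1−f) ≈ 1.28880.
Loading dose to hit Cmax,ss on first dose: D_load = D_maint·R ≈ 296 × 1.28880 ≈ 381.48 mg.

381 mg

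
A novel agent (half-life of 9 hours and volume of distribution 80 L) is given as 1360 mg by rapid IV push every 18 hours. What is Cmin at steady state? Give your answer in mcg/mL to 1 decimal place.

The dosing interval is 2 half-lives, so f = 2^(−2) = 0.25.
At steady state, R = 1/(1 − 0.25) = 4/3.
Single-dose peak C₀ = D/Vd = 1360/80 = 17 mcg/mL.
Steady-state peak Cmax,ss = C₀·R = 17 × 4/3 ≈ 22.667 mcg/mL.
Steady-state trough Cmin,ss = Cmax,ss·f ≈ 22.667 × 0.25 ≈ 5.667 mcg/mL.

5.7 mcg/mL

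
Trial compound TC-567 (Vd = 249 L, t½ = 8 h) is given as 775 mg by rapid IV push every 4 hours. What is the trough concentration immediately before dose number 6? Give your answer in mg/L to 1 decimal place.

6.2 mg/L

f = (1/2)^(τ/t½) = (1/2)^(4/8) ≈ 0.7071.
C₀ = D/Vd = 775/249 ≈ 3.112 mg/L.
Before the 6th dose, 5 doses have been given. Superposition: Cmin = C₀·(f + f² + … + f^5).
≈ 3.112 × (0.7071 + 0.5000 + 0.3535 + 0.2500 + 0.1768) ≈ 3.112 × 1.9874 ≈ 6.185 mg/L.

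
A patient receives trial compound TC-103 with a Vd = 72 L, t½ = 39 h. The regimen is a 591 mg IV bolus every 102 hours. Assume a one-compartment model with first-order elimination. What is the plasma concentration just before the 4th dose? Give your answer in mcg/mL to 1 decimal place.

1.6 mcg/mL

f = (1/2)^(τ/t½) = (1/2)^(102/39) ≈ 0.1632.
C₀ = D/Vd = 591/72 ≈ 8.208 mcg/mL.
Before the 4th dose, 3 doses have been given. Superposition: Cmin = C₀·(f + f² + … + f^3).
≈ 8.208 × (0.1632 + 0.0266 + 0.0043) ≈ 8.208 × 0.1941 ≈ 1.593 mcg/mL.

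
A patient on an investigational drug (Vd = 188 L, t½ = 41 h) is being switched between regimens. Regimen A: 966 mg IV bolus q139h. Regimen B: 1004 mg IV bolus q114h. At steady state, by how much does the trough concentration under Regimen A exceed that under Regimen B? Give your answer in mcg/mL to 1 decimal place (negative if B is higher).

Regimen A: f = (1/2)^(139/41) ≈ 0.0954; Cmin,ss = (966/188)·f/(1−f) ≈ 0.542 mcg/mL.
Regimen B: f = (1/2)^(114/41) ≈ 0.1455; Cmin,ss = (1004/188)·f/(1−f) ≈ 0.909 mcg/mL.
Difference ≈ 0.542 − 0.909 ≈ -0.367 mcg/mL.

-0.4 mcg/mL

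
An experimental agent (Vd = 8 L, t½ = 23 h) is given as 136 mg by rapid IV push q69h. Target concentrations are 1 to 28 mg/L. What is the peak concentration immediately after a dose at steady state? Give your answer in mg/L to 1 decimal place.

The dosing interval is 3 half-lives, so f = 2^(−3) = 0.125.
Accumulation ratio R = 1/(1 − f) = 1/0.875 = 8/7.
Single-dose peak C₀ = D/Vd = 136/8 = 17 mg/L.
Steady-state peak Cmax,ss = C₀·R = 17 × 8/7 ≈ 19.429 mg/L.
Peak 19.4 mg/L vs MTC 28 mg/L: below toxic threshold.

19.4 mg/L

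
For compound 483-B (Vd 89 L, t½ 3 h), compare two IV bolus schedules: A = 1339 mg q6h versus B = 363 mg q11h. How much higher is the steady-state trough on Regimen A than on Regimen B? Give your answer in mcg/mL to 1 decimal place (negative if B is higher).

Regimen A: f = (1/2)^(6/3) ≈ 0.2500; Cmin,ss = (1339/89)·f/(1−f) ≈ 5.015 mcg/mL.
Regimen B: f = (1/2)^(11/3) ≈ 0.0787; Cmin,ss = (363/89)·f/(1−f) ≈ 0.348 mcg/mL.
Difference ≈ 5.015 − 0.348 ≈ 4.667 mcg/mL.

4.7 mcg/mL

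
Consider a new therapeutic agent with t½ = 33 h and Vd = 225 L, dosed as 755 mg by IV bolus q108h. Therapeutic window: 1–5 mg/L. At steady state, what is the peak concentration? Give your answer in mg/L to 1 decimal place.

3.7 mg/L

k = ln2/t½ = ln2/33 ≈ 0.021004 h⁻¹; fraction remaining f = e^(−kτ) = e^(−0.021004×108) ≈ 0.1035.
Accumulation ratio R = 1/(1 − f) ≈ 1/0.8965 ≈ 1.1154.
Single-dose peak C₀ = D/Vd = 755/225 ≈ 3.356 mg/L.
Cmax,ss = C₀/(1 − f) ≈ 3.356/0.8965 ≈ 3.743 mg/L.
Peak 3.7 mg/L vs MTC 5 mg/L: below toxic threshold.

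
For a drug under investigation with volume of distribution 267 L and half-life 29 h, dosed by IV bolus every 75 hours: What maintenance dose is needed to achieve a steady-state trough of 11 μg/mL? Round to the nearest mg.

τ/t½ = 75/29 ≈ 2.5862, so f = (1/2)^(75/29) ≈ 0.166523.
Cmin,ss = (D/Vd)·f/(1−f), so D = Cmin,ss·Vd·(1−f)/f.
D = 11 × 267 × (1−f)/f ≈ 11 × 267 × 5.00518 ≈ 14700.21 mg.

14700 mg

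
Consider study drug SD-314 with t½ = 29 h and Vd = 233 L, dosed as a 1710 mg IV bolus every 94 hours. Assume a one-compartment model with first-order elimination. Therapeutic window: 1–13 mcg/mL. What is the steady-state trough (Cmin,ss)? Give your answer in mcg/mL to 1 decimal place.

0.9 mcg/mL

τ/t½ = 94/29 ≈ 3.2414, so fraction remaining f = (1/2)^(94/29) ≈ 0.1057.
At steady state, accumulation factor R = 1/(1 − e^(−kτ)) ≈ 1.1182.
Each bolus raises the concentration by D/Vd = 1710/233 ≈ 7.339 mcg/mL.
Cmax,ss = C₀/(1 − f) ≈ 7.339/0.8943 ≈ 8.206 mcg/mL.
Steady-state trough Cmin,ss = Cmax,ss·f ≈ 8.206 × 0.1057 ≈ 0.867 mcg/mL.
Trough 0.9 mcg/mL vs MEC 1 mcg/mL: subtherapeutic.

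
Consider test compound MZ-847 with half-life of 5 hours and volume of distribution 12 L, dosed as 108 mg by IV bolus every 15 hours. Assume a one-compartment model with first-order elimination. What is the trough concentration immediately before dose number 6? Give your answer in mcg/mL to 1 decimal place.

1.3 mcg/mL

f = (1/2)^(τ/t½) = (1/2)^(15/5) ≈ 0.1250.
C₀ = D/Vd = 108/12 ≈ 9.000 mcg/mL.
Before the 6th dose, 5 doses have been given. Superposition: Cmin = C₀·(f + f² + … + f^5).
≈ 9.000 × (0.1250 + 0.0156 + 0.0020 + 0.0002 + 0.0000) ≈ 9.000 × 0.1428 ≈ 1.285 mcg/mL.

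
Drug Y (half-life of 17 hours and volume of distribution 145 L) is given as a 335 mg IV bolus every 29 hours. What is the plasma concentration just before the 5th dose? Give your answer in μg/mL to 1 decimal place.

1.0 μg/mL

f = (1/2)^(τ/t½) = (1/2)^(29/17) ≈ 0.3065.
C₀ = D/Vd = 335/145 ≈ 2.310 μg/mL.
Before the 5th dose, 4 doses have been given. Superposition: Cmin = C₀·(f + f² + … + f^4).
≈ 2.310 × (0.3065 + 0.0939 + 0.0288 + 0.0088) ≈ 2.310 × 0.4380 ≈ 1.012 μg/mL.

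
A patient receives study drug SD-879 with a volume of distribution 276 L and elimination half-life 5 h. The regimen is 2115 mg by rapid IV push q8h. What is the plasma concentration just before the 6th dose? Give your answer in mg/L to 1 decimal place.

f = (1/2)^(τ/t½) = (1/2)^(8/5) ≈ 0.3299.
C₀ = D/Vd = 2115/276 ≈ 7.663 mg/L.
Before the 6th dose, 5 doses have been given. Superposition: Cmin = C₀·(f + f² + … + f^5).
≈ 7.663 × (0.3299 + 0.1088 + 0.0359 + 0.0118 + 0.0039) ≈ 7.663 × 0.4903 ≈ 3.757 mg/L.

3.8 mg/L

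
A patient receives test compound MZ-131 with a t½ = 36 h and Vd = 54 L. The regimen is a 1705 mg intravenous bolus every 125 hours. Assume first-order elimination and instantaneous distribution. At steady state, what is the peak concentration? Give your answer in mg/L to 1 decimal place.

k = ln2/t½ = ln2/36 ≈ 0.019254 h⁻¹; fraction remaining f = e^(−kτ) = e^(−0.019254×125) ≈ 0.0901.
At steady state, accumulation factor R = 1/(1 − e^(−kτ)) ≈ 1.0990.
Single-dose peak C₀ = D/Vd = 1705/54 ≈ 31.574 mg/L.
Steady-state peak Cmax,ss = C₀·R ≈ 31.574 × 1.0990 ≈ 34.700 mg/L.

34.7 mg/L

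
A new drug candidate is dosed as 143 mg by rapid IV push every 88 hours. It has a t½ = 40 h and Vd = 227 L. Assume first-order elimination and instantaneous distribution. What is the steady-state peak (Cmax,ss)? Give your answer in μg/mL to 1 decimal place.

0.8 μg/mL

k = ln2/t½ = ln2/40 ≈ 0.017329 h⁻¹; fraction remaining f = e^(−kτ) = e^(−0.017329×88) ≈ 0.2176.
Accumulation ratio R = 1/(1 − f) ≈ 1/0.7824 ≈ 1.2781.
Single-dose peak C₀ = D/Vd = 143/227 ≈ 0.630 μg/mL.
Steady-state peak Cmax,ss = C₀·R ≈ 0.630 × 1.2781 ≈ 0.805 μg/mL.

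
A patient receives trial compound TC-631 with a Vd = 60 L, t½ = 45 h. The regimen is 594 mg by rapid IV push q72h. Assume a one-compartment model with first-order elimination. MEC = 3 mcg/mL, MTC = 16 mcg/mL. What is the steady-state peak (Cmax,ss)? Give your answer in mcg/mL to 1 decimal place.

k = ln2/t½ = ln2/45 ≈ 0.015403 h⁻¹; fraction remaining f = e^(−kτ) = e^(−0.015403×72) ≈ 0.3299.
At steady state, accumulation factor R = 1/(1 − e^(−kτ)) ≈ 1.4923.
Each bolus raises the concentration by D/Vd = 594/60 ≈ 9.900 mcg/mL.
Steady-state peak Cmax,ss = C₀·R ≈ 9.900 × 1.4923 ≈ 14.774 mcg/mL.
Peak 14.8 mcg/mL vs MTC 16 mcg/mL: below toxic threshold.

14.8 mcg/mL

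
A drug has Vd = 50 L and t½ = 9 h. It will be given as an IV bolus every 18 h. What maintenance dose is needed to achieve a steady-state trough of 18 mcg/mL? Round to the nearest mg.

2700 mg

τ/t½ = 18/9 ≈ 2, so f = (1/2)^(18/9) ≈ 0.250000.
Cmin,ss = (D/Vd)·f/(1−f), so D = Cmin,ss·Vd·(1−f)/f.
D = 18 × 50 × (1−f)/f ≈ 18 × 50 × 3.00000 ≈ 2700.00 mg.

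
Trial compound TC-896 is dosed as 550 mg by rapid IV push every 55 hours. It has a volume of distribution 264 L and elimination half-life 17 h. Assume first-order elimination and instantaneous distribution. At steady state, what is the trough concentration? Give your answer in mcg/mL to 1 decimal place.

0.2 mcg/mL

k = ln2/t½ = ln2/17 ≈ 0.040773 h⁻¹; fraction remaining f = e^(−kτ) = e^(−0.040773×55) ≈ 0.1062.
Accumulation ratio R = 1/(1 − f) ≈ 1/0.8938 ≈ 1.1188.
Each bolus raises the concentration by D/Vd = 550/264 ≈ 2.083 mcg/mL.
Steady-state peak Cmax,ss = C₀·R ≈ 2.083 × 1.1188 ≈ 2.330 mcg/mL.
One interval later, Cmin,ss = Cmax,ss·e^(−kτ) ≈ 2.330 × 0.1062 ≈ 0.247 mcg/mL.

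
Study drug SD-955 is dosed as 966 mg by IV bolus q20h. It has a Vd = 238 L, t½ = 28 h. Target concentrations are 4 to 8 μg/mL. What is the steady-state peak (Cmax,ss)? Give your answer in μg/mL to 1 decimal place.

k = ln2/t½ = ln2/28 ≈ 0.024755 h⁻¹; fraction remaining f = e^(−kτ) = e^(−0.024755×20) ≈ 0.6095.
At steady state, accumulation factor R = 1/(1 − e^(−kτ)) ≈ 2.5608.
Single-dose peak C₀ = D/Vd = 966/238 ≈ 4.059 μg/mL.
Steady-state peak Cmax,ss = C₀·R ≈ 4.059 × 2.5608 ≈ 10.394 μg/mL.
Peak 10.4 μg/mL vs MTC 8 μg/mL: exceeds toxic threshold.

10.4 μg/mL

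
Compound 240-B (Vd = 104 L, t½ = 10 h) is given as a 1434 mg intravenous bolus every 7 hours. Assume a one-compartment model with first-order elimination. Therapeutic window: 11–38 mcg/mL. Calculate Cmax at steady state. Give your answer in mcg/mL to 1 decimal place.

k = ln2/t½ = ln2/10 ≈ 0.069315 h⁻¹; fraction remaining f = e^(−kτ) = e^(−0.069315×7) ≈ 0.6156.
At steady state, accumulation factor R = 1/(1 − e^(−kτ)) ≈ 2.6015.
Each bolus raises the concentration by D/Vd = 1434/104 ≈ 13.788 mcg/mL.
Steady-state peak Cmax,ss = C₀·R ≈ 13.788 × 2.6015 ≈ 35.869 mcg/mL.
Peak 35.9 mcg/mL vs MTC 38 mcg/mL: below toxic threshold.

35.9 mcg/mL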